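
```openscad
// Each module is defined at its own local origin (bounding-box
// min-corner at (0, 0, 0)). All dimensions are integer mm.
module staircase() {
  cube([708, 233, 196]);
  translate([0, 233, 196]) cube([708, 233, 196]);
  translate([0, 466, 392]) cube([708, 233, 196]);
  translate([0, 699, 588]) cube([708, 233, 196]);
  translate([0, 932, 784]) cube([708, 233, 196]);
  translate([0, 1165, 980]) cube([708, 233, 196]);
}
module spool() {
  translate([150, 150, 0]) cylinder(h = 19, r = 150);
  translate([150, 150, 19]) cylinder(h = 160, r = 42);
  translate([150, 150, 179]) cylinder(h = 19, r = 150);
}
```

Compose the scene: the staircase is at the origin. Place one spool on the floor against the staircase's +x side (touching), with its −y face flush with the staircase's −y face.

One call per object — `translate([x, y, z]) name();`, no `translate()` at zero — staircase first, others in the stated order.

staircase();
translate([708, 0, 0]) spool();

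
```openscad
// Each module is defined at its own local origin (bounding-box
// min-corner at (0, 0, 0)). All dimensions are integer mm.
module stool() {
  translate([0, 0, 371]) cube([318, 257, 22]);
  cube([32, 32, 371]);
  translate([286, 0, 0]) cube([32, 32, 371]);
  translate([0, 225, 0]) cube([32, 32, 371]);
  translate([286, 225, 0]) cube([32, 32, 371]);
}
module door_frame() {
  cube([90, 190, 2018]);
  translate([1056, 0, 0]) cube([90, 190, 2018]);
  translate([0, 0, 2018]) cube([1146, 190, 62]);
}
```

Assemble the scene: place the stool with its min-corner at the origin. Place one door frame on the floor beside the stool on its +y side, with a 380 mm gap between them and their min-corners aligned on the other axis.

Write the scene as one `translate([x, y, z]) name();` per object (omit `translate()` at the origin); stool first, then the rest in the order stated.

stool();
translate([0, 637, 0]) door_frame();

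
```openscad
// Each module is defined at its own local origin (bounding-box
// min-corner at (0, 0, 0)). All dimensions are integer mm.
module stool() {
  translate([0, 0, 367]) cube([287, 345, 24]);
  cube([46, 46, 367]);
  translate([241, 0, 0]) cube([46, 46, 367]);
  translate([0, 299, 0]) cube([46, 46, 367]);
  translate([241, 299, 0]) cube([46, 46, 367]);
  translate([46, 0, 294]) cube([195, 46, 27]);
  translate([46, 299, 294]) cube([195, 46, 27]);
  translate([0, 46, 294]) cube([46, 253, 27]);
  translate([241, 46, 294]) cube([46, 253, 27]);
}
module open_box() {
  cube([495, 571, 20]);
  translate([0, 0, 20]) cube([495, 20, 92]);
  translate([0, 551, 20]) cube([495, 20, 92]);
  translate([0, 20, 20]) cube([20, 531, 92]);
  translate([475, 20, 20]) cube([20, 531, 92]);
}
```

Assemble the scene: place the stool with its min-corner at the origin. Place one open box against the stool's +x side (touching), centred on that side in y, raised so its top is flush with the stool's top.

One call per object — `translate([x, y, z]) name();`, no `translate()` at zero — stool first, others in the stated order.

stool();
translate([287, -113, 279]) open_box();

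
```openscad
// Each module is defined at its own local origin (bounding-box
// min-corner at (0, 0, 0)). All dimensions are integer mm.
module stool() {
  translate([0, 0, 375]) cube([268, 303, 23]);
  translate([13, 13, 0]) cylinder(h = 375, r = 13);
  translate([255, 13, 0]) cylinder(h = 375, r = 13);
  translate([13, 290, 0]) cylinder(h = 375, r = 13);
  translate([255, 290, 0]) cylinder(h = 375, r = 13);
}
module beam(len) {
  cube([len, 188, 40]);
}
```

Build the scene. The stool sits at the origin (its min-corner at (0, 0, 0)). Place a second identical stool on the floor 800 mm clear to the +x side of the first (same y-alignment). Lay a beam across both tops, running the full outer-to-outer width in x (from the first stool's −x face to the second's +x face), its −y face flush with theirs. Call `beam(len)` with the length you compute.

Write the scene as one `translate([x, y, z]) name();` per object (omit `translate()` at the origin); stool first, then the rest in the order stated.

stool();
translate([1068, 0, 0]) stool();
translate([0, 0, 398]) beam(1336);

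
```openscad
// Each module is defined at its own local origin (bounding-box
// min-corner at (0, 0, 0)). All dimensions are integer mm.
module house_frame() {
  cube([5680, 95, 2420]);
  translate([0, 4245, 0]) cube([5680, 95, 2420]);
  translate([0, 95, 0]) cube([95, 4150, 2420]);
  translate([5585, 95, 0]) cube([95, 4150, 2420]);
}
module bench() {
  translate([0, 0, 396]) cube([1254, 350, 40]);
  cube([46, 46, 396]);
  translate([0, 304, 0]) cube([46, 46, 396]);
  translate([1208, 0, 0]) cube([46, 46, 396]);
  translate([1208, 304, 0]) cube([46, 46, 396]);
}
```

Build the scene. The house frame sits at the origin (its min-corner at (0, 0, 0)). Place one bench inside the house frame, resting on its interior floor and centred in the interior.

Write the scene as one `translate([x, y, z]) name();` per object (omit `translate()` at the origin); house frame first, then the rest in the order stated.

house_frame();
translate([2213, 1995, 0]) bench();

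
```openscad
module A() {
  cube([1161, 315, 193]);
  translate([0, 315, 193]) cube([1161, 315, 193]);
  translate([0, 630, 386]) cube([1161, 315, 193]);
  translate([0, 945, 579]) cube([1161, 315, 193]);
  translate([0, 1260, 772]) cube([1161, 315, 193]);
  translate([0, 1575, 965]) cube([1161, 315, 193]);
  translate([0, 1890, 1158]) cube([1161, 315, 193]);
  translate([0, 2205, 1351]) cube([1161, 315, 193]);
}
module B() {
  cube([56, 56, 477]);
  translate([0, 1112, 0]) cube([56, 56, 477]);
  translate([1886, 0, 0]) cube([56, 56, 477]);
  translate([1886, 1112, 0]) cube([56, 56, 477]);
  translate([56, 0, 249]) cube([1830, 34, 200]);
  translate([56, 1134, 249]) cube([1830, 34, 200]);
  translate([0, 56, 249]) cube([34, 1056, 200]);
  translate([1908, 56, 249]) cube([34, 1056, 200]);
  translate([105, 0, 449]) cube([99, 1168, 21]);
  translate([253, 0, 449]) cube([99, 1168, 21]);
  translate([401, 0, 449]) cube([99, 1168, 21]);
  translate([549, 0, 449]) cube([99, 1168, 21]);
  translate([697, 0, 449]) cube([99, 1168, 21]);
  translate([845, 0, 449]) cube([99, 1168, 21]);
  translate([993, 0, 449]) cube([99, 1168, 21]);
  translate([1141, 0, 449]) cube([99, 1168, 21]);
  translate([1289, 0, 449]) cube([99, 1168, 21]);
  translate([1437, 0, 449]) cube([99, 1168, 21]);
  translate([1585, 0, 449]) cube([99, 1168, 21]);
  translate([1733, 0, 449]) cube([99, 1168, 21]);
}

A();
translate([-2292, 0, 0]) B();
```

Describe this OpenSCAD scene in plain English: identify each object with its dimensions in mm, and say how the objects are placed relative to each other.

A is a run of 8 identical solid stair steps. Each tread is 1161×315 mm and each step block is 193 mm high. Step 1 rests on the floor; step k is offset from step 1 by (k−1)×315 mm in y and (k−1)×193 mm in z.

B is a bed frame 1942 mm long (x) by 1168 mm wide (y). Four 56×56 mm corner posts, 477 mm tall, at the corners of the footprint. Four rails of 34 mm thickness and 200 mm height run between adjacent posts with their undersides at z = 249 mm, their outer faces flush with the outside of the frame (the two x-running rails run between the posts' inner faces; the two y-running rails run between the posts' inner faces). 12 slats, each 99 mm wide (x) and 21 mm thick, lie across the top of the two x-running rails, running the full 1168 mm width of the frame in y; the slats are evenly spaced along x between the inner faces of the end posts with equal gaps (rounded down to the nearest mm) at the −x end and between each pair — any rounding remainder accumulates at the +x end.

The bed frame is on the floor beside the staircase on its −x side.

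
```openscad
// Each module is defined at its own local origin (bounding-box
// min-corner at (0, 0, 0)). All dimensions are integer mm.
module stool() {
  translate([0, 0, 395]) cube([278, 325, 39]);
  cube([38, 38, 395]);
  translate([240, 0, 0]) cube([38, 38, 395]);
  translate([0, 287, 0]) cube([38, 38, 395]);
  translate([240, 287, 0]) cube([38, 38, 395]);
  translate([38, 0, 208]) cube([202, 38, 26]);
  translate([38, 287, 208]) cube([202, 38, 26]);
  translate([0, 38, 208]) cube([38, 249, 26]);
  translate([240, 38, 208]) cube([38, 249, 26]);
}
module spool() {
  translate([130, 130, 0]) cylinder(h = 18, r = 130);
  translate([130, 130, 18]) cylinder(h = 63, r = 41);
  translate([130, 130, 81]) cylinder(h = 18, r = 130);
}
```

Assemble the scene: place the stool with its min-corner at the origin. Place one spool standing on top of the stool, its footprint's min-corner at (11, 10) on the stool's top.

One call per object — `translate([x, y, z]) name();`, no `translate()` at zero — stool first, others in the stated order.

stool();
translate([11, 10, 434]) spool();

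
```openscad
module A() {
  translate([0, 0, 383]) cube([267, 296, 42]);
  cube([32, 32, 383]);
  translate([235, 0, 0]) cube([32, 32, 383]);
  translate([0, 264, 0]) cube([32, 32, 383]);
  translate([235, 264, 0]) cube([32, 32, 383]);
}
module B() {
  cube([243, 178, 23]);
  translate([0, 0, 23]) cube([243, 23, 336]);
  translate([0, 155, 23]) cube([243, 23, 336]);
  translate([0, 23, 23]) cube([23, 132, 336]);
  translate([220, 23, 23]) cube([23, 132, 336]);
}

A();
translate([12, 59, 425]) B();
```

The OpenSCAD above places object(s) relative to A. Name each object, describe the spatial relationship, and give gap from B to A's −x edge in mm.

A is a stool. B is an open box. The open box is on top of the stool, centred. The gap from the open box to the stool's −x edge is 12 mm.

The open box's min-x is at 12; the stool's min-x is 0; gap = 12 mm.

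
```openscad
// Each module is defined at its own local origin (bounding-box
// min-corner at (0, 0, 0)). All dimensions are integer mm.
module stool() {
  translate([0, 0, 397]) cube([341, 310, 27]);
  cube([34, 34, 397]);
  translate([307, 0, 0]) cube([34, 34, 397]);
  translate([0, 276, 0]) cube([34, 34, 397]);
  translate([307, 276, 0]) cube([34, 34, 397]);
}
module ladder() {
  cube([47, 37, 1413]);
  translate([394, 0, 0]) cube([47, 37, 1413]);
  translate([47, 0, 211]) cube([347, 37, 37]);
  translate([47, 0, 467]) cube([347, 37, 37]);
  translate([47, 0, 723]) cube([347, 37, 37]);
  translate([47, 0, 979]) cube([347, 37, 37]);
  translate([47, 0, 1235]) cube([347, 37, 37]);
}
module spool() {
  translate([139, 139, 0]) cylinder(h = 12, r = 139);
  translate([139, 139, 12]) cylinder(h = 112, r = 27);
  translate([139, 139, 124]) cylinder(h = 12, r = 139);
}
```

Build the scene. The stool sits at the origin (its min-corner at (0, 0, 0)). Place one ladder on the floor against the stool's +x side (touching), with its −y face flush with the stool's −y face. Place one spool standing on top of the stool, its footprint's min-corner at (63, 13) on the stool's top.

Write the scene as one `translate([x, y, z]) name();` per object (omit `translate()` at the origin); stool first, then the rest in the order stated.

stool();
translate([341, 0, 0]) ladder();
translate([63, 13, 424]) spool();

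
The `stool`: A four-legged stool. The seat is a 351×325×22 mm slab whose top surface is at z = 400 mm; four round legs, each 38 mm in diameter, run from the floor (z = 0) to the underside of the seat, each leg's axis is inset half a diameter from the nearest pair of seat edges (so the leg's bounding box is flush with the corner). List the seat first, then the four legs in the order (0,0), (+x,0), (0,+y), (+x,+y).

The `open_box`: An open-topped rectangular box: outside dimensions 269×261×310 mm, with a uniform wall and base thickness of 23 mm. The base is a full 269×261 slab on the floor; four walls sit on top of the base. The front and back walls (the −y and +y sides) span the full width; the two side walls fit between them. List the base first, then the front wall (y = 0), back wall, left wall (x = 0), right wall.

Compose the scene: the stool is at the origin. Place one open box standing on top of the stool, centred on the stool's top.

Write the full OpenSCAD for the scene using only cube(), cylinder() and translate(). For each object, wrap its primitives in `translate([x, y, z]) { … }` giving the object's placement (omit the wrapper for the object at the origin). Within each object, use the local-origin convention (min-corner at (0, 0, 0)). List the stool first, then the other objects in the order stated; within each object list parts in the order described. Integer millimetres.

translate([0, 0, 378]) cube([351, 325, 22]);
translate([19, 19, 0]) cylinder(h = 378, r = 19);
translate([332, 19, 0]) cylinder(h = 378, r = 19);
translate([19, 306, 0]) cylinder(h = 378, r = 19);
translate([332, 306, 0]) cylinder(h = 378, r = 19);
translate([41, 32, 400]) {
  cube([269, 261, 23]);
  translate([0, 0, 23]) cube([269, 23, 287]);
  translate([0, 238, 23]) cube([269, 23, 287]);
  translate([0, 23, 23]) cube([23, 215, 287]);
  translate([246, 23, 23]) cube([23, 215, 287]);
}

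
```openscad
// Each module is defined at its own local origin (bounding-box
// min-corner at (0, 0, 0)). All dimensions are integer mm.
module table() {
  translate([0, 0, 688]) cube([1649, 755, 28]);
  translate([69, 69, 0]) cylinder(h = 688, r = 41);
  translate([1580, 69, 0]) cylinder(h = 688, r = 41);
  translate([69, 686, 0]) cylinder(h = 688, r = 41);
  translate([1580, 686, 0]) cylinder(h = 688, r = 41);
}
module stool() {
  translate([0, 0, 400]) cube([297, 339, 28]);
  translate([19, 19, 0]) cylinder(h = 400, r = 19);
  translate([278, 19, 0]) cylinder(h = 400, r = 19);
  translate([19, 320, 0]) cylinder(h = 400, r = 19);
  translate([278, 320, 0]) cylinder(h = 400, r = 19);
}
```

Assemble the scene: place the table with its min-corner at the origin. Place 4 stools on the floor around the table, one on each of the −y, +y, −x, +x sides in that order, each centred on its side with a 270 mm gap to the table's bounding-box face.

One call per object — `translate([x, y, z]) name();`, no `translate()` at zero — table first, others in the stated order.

table();
translate([676, -609, 0]) stool();
translate([676, 1025, 0]) stool();
translate([-567, 208, 0]) stool();
translate([1919, 208, 0]) stool();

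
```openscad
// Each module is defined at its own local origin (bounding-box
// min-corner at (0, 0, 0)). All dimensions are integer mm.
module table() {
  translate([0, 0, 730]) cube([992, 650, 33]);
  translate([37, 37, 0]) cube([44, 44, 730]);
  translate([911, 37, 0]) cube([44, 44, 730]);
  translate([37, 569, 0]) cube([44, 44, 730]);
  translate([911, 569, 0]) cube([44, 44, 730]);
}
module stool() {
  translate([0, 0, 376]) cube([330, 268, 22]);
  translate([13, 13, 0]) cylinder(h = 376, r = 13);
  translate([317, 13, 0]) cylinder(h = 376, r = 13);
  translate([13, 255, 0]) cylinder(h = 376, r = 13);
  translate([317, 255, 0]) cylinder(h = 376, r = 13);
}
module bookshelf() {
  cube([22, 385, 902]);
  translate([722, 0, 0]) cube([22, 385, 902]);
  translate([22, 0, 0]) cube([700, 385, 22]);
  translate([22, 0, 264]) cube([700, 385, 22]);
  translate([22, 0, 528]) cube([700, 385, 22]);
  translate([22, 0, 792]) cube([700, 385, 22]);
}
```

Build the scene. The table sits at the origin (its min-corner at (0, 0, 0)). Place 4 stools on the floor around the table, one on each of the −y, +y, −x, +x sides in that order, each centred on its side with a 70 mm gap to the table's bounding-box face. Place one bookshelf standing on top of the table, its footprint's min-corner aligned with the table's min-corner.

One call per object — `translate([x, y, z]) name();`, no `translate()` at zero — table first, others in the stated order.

table();
translate([331, -338, 0]) stool();
translate([331, 720, 0]) stool();
translate([-400, 191, 0]) stool();
translate([1062, 191, 0]) stool();
translate([0, 0, 763]) bookshelf();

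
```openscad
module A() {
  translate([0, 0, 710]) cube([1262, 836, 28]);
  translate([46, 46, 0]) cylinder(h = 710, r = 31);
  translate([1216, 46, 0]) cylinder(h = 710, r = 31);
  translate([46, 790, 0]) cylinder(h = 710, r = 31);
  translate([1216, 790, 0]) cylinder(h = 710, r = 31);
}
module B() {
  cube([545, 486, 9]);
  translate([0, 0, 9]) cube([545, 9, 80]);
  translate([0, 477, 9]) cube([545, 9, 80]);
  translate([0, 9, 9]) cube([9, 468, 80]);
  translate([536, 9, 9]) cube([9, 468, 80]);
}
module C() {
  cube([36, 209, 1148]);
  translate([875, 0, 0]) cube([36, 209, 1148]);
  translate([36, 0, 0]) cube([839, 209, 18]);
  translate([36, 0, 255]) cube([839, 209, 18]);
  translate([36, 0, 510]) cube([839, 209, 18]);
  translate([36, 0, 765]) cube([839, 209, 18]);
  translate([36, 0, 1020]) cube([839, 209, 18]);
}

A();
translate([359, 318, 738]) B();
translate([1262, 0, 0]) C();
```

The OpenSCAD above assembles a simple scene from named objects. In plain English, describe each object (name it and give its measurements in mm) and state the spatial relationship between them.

A is a rectangular dining table. The top is 1262×836×28 mm with its upper surface at z = 738 mm. It stands on four round legs of 62 mm diameter, each leg's bounding box inset 15 mm from the nearest pair of top edges, running from the floor to the underside of the top.

B is an open storage box with external size 545×486×89 mm and wall thickness 9 mm (the base is also 9 mm thick). The base covers the whole footprint; the four walls stand on the base, with the y-facing walls full-width and the x-facing walls fitting between their inner faces.

C is an open bookshelf. Two side panels, each 36 mm thick, 209 mm deep and 1148 mm tall, stand 911 mm apart (outside-to-outside). Between them sit 5 shelves, each 18 mm thick and 209 mm deep, spanning the full gap between the sides. The bottom shelf rests on the floor (its underside at z = 0) and the clear gap between one shelf's top and the next shelf's underside is 237 mm.

The open box is on top of the table. The bookshelf is against the table's +x side, with their −y faces flush.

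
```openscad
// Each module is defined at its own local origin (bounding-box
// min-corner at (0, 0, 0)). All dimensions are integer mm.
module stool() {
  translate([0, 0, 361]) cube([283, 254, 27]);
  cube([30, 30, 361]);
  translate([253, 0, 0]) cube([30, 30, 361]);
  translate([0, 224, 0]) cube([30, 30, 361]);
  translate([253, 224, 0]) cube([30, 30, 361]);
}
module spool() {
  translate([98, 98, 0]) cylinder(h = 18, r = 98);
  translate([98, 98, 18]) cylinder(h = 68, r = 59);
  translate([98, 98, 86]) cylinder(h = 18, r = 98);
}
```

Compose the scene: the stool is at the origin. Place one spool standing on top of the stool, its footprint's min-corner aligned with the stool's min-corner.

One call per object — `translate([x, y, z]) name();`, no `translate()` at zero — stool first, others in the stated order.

stool();
translate([0, 0, 388]) spool();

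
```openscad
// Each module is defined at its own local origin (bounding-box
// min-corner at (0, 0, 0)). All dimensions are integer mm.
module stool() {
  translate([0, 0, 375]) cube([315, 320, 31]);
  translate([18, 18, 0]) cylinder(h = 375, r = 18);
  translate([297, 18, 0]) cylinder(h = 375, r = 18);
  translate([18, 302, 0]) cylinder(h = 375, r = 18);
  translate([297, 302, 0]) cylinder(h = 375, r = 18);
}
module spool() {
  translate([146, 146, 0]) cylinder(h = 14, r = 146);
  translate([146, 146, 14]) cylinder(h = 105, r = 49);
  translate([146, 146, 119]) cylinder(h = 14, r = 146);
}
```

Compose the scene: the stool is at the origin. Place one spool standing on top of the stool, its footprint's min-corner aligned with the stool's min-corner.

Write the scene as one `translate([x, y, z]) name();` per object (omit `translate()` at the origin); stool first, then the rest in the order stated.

stool();
translate([0, 0, 406]) spool();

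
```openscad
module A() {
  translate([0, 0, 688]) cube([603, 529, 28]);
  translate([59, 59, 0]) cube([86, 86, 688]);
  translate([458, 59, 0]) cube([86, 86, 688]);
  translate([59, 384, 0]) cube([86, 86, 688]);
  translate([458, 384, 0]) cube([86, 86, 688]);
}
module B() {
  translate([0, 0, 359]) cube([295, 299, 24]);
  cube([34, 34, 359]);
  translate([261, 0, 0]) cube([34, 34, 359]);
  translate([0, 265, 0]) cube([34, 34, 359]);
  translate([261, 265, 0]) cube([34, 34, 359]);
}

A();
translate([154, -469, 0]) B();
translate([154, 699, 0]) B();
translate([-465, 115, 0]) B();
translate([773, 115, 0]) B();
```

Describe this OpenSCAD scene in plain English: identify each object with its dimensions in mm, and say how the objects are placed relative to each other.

A is a rectangular dining table. The top is 603×529×28 mm with its upper surface at z = 716 mm. It stands on four 86×86 mm square legs, each inset 59 mm from the nearest pair of top edges, running from the floor to the underside of the top.

B is a simple wooden stool: a rectangular seat 295 mm (x) by 299 mm (y), 24 mm thick, top face at z = 383 mm, on four square legs, each 34×34 mm in cross-section. The legs rest on z = 0, each flush with a corner of the seat.

Four stools sit around the table at the −y, +y, −x, +x sides.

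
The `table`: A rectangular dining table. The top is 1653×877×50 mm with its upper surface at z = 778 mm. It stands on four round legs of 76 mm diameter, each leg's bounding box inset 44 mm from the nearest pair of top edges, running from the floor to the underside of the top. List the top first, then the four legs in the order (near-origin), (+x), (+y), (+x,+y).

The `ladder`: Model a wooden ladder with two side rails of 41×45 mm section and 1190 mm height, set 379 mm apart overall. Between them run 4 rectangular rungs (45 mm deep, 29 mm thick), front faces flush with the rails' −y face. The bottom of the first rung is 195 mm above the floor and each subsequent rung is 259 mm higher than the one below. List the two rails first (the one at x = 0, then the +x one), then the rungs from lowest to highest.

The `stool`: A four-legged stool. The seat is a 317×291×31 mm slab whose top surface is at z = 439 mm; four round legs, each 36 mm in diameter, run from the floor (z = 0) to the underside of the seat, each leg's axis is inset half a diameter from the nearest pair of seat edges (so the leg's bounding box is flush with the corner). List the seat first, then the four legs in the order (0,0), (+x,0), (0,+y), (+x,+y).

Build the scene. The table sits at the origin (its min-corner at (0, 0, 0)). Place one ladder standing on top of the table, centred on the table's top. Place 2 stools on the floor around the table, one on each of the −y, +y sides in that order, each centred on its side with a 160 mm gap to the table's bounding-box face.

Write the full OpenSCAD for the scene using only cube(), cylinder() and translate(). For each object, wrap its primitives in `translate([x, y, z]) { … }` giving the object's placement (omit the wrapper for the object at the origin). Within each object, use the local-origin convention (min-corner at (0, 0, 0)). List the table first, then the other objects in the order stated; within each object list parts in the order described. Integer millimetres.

translate([0, 0, 728]) cube([1653, 877, 50]);
translate([82, 82, 0]) cylinder(h = 728, r = 38);
translate([1571, 82, 0]) cylinder(h = 728, r = 38);
translate([82, 795, 0]) cylinder(h = 728, r = 38);
translate([1571, 795, 0]) cylinder(h = 728, r = 38);
translate([637, 416, 778]) {
  cube([41, 45, 1190]);
  translate([338, 0, 0]) cube([41, 45, 1190]);
  translate([41, 0, 195]) cube([297, 45, 29]);
  translate([41, 0, 454]) cube([297, 45, 29]);
  translate([41, 0, 713]) cube([297, 45, 29]);
  translate([41, 0, 972]) cube([297, 45, 29]);
}
translate([668, -451, 0]) {
  translate([0, 0, 408]) cube([317, 291, 31]);
  translate([18, 18, 0]) cylinder(h = 408, r = 18);
  translate([299, 18, 0]) cylinder(h = 408, r = 18);
  translate([18, 273, 0]) cylinder(h = 408, r = 18);
  translate([299, 273, 0]) cylinder(h = 408, r = 18);
}
translate([668, 1037, 0]) {
  translate([0, 0, 408]) cube([317, 291, 31]);
  translate([18, 18, 0]) cylinder(h = 408, r = 18);
  translate([299, 18, 0]) cylinder(h = 408, r = 18);
  translate([18, 273, 0]) cylinder(h = 408, r = 18);
  translate([299, 273, 0]) cylinder(h = 408, r = 18);
}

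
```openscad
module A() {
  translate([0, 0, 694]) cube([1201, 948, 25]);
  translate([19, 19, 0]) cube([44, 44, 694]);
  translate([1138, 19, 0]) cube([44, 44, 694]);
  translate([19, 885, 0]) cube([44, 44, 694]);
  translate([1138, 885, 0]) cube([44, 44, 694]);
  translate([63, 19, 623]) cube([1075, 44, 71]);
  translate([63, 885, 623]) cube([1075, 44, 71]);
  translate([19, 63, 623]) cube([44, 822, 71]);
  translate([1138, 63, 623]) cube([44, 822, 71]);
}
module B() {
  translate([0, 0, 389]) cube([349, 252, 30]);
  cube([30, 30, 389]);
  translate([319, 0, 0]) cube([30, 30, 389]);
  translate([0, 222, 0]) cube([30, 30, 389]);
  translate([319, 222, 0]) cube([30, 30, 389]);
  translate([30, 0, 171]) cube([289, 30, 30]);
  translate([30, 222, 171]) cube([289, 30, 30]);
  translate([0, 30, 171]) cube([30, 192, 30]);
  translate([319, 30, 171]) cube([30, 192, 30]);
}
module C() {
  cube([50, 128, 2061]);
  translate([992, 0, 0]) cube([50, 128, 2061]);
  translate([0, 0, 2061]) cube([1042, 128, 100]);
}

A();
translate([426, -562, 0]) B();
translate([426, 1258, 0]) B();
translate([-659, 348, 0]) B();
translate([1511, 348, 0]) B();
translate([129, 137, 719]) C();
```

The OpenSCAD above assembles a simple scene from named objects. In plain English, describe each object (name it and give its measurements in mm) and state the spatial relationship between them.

A is a rectangular dining table. The top is 1201×948×25 mm with its upper surface at z = 719 mm. It stands on four 44×44 mm square legs, each inset 19 mm from the nearest pair of top edges, running from the floor to the underside of the top. Four apron rails, 44 mm thick and 71 mm tall, run between adjacent legs with their top edges flush with the underside of the top and their outer faces flush with the legs' outer faces.

B is a simple wooden stool: a rectangular seat 349 mm (x) by 252 mm (y), 30 mm thick, top face at z = 419 mm, on four square legs, each 30×30 mm in cross-section. The legs rest on z = 0, each flush with a corner of the seat. Four stretchers, 30 mm wide and 30 mm tall, connect adjacent legs with their undersides at z = 171 mm, each running between the inner faces of the legs it joins and aligned with the legs' outer faces on the other axis.

C is a door frame. The clear opening is 942 mm wide and 2061 mm high. Two 50 mm wide jambs, 128 mm deep, stand either side of the opening from the floor to the top of the opening. A 100 mm thick head sits across the top of both jambs, spanning the full outside width of the frame.

Four stools sit around the table at the −y, +y, −x, +x sides. The door frame is on top of the table.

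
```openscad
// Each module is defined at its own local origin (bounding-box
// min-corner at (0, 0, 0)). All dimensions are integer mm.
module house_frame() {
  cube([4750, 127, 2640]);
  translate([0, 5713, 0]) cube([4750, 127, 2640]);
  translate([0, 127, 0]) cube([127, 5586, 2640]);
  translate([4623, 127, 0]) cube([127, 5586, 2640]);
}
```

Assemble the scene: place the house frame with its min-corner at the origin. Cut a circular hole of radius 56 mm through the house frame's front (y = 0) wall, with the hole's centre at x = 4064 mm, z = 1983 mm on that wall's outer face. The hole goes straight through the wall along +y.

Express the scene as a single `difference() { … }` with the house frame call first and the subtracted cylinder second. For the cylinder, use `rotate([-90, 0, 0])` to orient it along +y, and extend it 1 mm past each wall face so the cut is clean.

difference() {
  house_frame();
  translate([4064, -1, 1983]) rotate([-90, 0, 0]) cylinder(h = 129, r = 56);
}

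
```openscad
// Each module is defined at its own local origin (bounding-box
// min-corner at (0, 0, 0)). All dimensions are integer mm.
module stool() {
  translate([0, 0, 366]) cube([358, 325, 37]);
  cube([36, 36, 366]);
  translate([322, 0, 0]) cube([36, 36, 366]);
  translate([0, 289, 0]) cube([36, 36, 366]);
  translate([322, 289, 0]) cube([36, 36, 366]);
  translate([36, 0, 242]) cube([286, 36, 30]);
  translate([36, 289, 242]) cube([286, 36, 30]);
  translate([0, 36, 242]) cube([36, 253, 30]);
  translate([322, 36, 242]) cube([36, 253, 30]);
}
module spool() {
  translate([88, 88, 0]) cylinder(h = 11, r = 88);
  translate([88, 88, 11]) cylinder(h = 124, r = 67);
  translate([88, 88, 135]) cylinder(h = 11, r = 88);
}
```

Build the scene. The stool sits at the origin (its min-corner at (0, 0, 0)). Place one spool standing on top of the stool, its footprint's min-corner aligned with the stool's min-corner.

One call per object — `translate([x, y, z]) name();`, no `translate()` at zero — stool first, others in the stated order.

stool();
translate([0, 0, 403]) spool();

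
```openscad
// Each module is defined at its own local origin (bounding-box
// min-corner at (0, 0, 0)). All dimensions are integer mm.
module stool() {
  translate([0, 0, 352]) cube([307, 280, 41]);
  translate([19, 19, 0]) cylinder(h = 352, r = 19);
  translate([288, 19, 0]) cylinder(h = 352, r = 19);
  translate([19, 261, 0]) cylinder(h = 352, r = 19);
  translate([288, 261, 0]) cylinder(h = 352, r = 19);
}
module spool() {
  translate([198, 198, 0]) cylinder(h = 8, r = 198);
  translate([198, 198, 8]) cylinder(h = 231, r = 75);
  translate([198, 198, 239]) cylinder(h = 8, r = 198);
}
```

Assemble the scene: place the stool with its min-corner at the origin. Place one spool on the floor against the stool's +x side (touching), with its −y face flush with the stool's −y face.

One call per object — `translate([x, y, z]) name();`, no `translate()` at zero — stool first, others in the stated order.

stool();
translate([307, 0, 0]) spool();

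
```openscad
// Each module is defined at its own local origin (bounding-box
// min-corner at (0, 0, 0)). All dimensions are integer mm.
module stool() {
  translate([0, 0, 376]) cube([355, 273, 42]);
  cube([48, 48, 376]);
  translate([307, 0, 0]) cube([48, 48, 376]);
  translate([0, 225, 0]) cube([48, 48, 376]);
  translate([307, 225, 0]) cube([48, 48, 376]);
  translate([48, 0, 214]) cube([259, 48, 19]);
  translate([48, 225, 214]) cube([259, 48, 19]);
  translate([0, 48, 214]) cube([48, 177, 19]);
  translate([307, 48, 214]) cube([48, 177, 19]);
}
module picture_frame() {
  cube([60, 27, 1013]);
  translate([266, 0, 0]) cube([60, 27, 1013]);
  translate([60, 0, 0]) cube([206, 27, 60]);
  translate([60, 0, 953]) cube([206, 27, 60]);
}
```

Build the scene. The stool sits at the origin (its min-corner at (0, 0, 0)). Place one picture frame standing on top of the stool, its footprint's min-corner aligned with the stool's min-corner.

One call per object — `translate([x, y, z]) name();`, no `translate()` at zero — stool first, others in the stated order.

stool();
translate([0, 0, 418]) picture_frame();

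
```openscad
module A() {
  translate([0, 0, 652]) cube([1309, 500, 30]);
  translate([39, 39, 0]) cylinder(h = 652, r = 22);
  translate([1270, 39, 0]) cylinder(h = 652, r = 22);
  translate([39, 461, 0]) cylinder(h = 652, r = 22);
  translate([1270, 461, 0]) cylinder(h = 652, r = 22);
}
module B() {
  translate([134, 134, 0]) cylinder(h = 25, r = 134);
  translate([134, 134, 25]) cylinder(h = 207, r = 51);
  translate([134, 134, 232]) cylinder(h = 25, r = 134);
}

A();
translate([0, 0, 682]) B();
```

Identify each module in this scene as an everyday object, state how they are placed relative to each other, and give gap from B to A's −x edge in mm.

The spool's min-x is at 0; the table's min-x is 0; gap = 0 mm.

A is a table. B is a spool. The spool is on top of the table. The gap from the spool to the table's −x edge is 0 mm.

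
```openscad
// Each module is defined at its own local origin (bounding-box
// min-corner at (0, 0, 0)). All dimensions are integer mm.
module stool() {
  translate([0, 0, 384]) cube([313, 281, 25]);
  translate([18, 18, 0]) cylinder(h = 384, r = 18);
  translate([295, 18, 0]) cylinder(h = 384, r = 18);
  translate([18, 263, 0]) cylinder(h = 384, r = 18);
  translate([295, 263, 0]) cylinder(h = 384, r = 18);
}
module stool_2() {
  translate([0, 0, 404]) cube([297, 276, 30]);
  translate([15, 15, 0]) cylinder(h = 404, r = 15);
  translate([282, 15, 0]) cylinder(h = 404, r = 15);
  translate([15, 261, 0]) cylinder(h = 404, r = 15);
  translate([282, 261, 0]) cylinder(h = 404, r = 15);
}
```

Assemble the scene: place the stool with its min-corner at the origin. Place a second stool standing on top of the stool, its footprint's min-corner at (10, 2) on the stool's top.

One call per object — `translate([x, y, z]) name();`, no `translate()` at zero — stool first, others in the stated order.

stool();
translate([10, 2, 409]) stool_2();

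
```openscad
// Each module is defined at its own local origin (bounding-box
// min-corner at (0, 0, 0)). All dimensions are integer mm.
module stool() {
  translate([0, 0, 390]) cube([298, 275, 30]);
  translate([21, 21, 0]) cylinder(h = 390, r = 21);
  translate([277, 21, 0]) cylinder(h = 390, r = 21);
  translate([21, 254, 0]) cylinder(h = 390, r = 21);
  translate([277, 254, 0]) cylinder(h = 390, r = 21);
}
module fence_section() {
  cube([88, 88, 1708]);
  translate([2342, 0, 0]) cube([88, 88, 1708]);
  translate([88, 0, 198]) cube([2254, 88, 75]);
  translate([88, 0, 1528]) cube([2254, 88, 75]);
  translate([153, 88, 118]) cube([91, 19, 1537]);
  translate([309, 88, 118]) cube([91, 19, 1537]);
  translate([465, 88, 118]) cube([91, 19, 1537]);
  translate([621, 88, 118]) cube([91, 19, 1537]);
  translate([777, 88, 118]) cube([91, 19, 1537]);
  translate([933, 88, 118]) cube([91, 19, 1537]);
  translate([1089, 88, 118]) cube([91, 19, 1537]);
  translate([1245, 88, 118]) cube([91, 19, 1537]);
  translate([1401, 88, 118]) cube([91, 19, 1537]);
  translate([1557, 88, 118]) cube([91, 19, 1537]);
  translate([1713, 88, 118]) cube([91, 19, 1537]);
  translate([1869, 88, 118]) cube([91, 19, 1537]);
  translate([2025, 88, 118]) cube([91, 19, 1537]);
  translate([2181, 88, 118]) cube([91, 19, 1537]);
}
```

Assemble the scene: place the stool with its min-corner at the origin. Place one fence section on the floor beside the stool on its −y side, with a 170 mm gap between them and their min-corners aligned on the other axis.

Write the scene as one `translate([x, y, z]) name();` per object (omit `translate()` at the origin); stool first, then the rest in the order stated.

stool();
translate([0, -277, 0]) fence_section();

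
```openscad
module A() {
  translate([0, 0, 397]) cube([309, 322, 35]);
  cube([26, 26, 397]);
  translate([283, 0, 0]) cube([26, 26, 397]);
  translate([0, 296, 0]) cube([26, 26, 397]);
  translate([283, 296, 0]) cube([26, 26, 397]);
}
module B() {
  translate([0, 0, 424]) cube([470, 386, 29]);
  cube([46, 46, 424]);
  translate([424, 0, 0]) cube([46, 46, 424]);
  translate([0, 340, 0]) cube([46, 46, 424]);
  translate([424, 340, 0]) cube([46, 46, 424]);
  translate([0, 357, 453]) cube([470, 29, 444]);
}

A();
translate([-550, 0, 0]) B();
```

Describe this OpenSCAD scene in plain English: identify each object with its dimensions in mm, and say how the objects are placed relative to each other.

A is a four-legged stool. The seat is a 309×322×35 mm slab whose top surface is at z = 432 mm; four square legs, each 26×26 mm in cross-section, run from the floor (z = 0) to the underside of the seat, each flush with a corner of the seat.

B is a chair: 470×386 mm seat, 29 mm thick, top at z = 453 mm, on four 46 mm square corner legs flush with the seat edges. A 29 mm thick backrest slab spans the full seat width, extending 444 mm above the seat top, its back face flush with the seat's +y edge.

The chair is on the floor beside the stool on its −x side.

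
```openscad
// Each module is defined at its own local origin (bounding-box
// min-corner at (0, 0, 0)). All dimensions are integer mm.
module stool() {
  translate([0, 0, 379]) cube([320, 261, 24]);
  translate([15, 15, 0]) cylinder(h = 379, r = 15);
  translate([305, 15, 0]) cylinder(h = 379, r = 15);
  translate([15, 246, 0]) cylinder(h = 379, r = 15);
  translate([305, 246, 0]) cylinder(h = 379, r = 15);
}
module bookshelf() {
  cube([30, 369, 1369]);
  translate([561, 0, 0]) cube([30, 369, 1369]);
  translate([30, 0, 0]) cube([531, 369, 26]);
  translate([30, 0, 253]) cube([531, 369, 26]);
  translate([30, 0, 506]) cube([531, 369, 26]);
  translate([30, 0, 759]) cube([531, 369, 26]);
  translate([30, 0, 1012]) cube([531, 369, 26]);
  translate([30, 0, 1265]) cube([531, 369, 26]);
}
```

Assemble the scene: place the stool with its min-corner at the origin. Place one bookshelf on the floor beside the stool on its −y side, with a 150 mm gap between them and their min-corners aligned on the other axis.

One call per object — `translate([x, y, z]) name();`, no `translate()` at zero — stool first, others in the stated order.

stool();
translate([0, -519, 0]) bookshelf();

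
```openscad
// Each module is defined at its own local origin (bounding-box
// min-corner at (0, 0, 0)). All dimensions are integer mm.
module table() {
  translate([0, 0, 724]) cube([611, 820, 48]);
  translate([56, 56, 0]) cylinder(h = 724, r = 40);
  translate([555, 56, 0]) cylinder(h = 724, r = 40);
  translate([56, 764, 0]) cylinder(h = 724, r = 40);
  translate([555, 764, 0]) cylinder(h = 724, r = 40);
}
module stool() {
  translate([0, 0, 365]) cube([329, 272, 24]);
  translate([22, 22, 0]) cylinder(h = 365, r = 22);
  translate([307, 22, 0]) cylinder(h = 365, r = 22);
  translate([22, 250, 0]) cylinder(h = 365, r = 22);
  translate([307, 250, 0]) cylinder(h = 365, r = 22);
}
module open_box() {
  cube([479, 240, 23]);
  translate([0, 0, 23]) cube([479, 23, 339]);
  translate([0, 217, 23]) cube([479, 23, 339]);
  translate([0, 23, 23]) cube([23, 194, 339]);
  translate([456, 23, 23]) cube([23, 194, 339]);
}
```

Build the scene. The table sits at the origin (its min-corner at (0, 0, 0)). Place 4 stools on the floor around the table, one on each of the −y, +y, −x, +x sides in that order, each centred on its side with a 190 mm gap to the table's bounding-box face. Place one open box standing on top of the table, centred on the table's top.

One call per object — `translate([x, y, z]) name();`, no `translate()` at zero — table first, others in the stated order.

table();
translate([141, -462, 0]) stool();
translate([141, 1010, 0]) stool();
translate([-519, 274, 0]) stool();
translate([801, 274, 0]) stool();
translate([66, 290, 772]) open_box();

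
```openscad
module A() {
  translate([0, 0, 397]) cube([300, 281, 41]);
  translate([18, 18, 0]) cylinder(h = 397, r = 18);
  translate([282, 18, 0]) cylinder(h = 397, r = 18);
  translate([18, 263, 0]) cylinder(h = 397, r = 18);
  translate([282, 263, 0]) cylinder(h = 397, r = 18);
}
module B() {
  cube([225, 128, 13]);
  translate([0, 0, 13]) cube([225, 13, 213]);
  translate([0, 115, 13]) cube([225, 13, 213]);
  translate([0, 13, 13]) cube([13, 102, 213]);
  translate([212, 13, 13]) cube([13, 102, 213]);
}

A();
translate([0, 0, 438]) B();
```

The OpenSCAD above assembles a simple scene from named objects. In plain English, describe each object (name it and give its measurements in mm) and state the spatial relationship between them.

A is a four-legged stool. The seat is a 300×281×41 mm slab whose top surface is at z = 438 mm; four round legs, each 36 mm in diameter, run from the floor (z = 0) to the underside of the seat, each leg's axis is inset half a diameter from the nearest pair of seat edges (so the leg's bounding box is flush with the corner).

B is an open-topped rectangular box: outside dimensions 225×128×226 mm, with a uniform wall and base thickness of 13 mm. The base is a full 225×128 slab on the floor; four walls sit on top of the base. The front and back walls (the −y and +y sides) span the full width; the two side walls fit between them.

The open box is on top of the stool.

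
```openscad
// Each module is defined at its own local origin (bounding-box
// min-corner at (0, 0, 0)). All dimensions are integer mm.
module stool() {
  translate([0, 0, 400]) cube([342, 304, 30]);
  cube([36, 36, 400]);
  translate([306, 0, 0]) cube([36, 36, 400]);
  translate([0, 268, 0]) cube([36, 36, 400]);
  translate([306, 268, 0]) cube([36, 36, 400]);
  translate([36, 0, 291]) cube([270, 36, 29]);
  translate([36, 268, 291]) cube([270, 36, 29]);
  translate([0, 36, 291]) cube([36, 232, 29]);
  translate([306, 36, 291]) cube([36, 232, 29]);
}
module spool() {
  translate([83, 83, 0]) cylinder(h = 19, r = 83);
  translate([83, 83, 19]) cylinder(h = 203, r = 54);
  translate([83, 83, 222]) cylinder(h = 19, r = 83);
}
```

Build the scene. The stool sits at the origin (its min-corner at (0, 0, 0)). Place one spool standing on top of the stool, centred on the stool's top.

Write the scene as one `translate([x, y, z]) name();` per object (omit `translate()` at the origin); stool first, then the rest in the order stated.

stool();
translate([88, 69, 430]) spool();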